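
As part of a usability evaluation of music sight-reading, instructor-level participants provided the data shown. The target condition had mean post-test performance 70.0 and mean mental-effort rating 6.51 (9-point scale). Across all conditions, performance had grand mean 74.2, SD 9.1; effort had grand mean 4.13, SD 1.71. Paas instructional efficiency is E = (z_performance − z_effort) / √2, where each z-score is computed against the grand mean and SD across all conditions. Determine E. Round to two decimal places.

z_performance = (70.0 − 74.2) / 9.1 = -4.2000 / 9.1 = -0.4615.
z_effort = (6.51 − 4.13) / 1.71 = 2.3800 / 1.71 = 1.3918.
z_P − z_E = -0.4615 − 1.3918 = -1.8533.
E = -1.8533 / √2 = -1.8533 / 1.41421 = -1.3105 ≈ -1.31.

-1.31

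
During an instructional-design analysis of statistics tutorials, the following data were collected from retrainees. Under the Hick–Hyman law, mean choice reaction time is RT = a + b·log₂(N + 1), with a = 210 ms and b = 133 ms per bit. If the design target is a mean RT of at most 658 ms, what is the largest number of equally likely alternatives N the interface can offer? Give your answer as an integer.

Set 210 + 133·log₂(N + 1) ≤ 658.
log₂(N + 1) ≤ (658 − 210) / 133 = 3.3684.
N + 1 ≤ 2^3.3684 = 10.3274.
N ≤ 9.3274, so the largest integer N is 9.

9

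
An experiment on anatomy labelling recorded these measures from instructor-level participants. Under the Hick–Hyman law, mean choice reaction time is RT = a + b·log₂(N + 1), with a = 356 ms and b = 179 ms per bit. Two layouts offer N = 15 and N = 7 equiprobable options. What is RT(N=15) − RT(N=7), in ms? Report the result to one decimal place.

RT(15) = 356 + 179·log₂(16) = 356 + 179·4.0000 = 1072.0000 ms.
RT(7) = 356 + 179·log₂(8) = 356 + 179·3.0000 = 893.0000 ms.
Difference = 1072.0000 − 893.0000 = 179.0000 ≈ 179.0 ms.

179.0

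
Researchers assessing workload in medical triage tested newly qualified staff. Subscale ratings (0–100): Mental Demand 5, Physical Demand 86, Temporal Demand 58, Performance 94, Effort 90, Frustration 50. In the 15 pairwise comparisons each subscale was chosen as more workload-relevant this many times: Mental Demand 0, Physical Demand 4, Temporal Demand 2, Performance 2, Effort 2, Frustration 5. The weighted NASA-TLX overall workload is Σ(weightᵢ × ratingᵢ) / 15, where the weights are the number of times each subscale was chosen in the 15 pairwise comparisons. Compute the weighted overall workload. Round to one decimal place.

71.9

The tallies are the weights (they sum to 15).
Weighted sum = 0·5 + 4·86 + 2·58 + 2·94 + 2·90 + 5·50
            = 0 + 344 + 116 + 188 + 180 + 250 = 1078.
Overall workload = 1078 / 15 = 71.8667 ≈ 71.9.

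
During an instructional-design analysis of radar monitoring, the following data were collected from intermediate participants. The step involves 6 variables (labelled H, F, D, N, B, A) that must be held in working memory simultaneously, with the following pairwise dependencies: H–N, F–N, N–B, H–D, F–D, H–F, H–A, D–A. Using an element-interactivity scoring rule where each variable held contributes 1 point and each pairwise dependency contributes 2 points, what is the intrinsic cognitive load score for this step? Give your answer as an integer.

22

Count of variables held simultaneously: 6.
Count of pairwise dependencies listed: 8.
Element contribution: 6 × 1 = 6.
Interaction contribution: 8 × 2 = 16.
Intrinsic load = 6 + 16 = 22.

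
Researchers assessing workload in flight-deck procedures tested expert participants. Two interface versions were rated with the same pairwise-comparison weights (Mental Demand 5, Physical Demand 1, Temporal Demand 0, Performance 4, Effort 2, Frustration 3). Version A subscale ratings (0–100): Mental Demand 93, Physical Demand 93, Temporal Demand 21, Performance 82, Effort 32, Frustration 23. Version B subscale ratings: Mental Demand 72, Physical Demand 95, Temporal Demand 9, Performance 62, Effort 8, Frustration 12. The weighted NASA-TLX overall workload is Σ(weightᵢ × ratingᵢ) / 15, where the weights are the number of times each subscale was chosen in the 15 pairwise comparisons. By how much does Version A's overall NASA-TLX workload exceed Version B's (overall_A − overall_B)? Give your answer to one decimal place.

Version A weighted sum = 5·93 + 1·93 + 0·21 + 4·82 + 2·32 + 3·23 = 465 + 93 + 0 + 328 + 64 + 69 = 1019; overall_A = 1019/15 = 67.9333.
Version B weighted sum = 5·72 + 1·95 + 0·9 + 4·62 + 2·8 + 3·12 = 360 + 95 + 0 + 248 + 16 + 36 = 755; overall_B = 755/15 = 50.3333.
Difference = 67.9333 − 50.3333 = 17.6000 ≈ 17.6.

17.6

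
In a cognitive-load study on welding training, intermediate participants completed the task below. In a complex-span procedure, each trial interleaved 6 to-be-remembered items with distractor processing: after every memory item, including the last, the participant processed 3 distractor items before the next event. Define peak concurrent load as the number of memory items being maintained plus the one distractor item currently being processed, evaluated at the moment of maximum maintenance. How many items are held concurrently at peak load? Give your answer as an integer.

Maintenance is greatest during the distractor(s) after memory item 6: all 6 memory items are being held.
One distractor item is concurrently being processed.
Peak concurrent load = 6 + 1 = 7 items.

7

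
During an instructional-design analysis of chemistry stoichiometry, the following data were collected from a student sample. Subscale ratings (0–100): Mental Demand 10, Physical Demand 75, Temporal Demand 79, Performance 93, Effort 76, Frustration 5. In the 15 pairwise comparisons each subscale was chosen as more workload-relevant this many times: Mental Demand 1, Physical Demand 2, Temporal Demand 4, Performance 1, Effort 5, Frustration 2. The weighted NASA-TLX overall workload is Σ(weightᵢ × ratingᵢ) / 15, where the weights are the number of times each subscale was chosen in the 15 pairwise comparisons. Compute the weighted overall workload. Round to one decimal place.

The tallies are the weights (they sum to 15).
Weighted sum = 1·10 + 2·75 + 4·79 + 1·93 + 5·76 + 2·5
            = 10 + 150 + 316 + 93 + 380 + 10 = 959.
Overall workload = 959 / 15 = 63.9333 ≈ 63.9.

63.9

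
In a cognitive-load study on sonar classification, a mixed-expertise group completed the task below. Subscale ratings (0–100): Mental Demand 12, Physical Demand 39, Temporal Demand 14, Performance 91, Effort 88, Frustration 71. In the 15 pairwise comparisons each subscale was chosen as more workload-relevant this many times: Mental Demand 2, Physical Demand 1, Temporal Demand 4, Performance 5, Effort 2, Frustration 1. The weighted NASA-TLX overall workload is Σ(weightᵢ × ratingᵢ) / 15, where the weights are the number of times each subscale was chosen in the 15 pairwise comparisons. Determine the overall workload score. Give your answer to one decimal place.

54.7

The tallies are the weights (they sum to 15).
Weighted sum = 2·12 + 1·39 + 4·14 + 5·91 + 2·88 + 1·71
            = 24 + 39 + 56 + 455 + 176 + 71 = 821.
Overall workload = 821 / 15 = 54.7333 ≈ 54.7.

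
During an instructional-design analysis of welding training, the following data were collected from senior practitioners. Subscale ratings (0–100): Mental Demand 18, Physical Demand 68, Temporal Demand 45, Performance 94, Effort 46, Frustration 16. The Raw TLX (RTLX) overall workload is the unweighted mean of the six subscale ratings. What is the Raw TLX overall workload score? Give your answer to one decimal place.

Sum of ratings = 18 + 68 + 45 + 94 + 46 + 16 = 287.
RTLX = 287 / 6 = 47.8333 ≈ 47.8.

47.8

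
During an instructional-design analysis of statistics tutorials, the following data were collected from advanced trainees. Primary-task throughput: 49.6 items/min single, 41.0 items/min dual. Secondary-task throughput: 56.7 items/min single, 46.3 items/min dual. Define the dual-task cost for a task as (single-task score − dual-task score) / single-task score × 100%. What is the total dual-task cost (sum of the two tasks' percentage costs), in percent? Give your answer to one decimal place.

35.7

Primary cost = (49.6 − 41.0) / 49.6 × 100% = 17.3387%.
Secondary cost = (56.7 − 46.3) / 56.7 × 100% = 18.3422%.
Total = 17.3387% + 18.3422% = 35.6809% ≈ 35.7%.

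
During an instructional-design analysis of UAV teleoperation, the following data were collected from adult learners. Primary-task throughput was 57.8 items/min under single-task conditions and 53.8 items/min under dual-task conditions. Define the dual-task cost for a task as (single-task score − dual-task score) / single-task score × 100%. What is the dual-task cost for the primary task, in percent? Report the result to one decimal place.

6.9

Cost = (57.8 − 53.8) / 57.8 × 100%
     = 4.0000 / 57.8 × 100% = 6.9204%.
≈ 6.9%.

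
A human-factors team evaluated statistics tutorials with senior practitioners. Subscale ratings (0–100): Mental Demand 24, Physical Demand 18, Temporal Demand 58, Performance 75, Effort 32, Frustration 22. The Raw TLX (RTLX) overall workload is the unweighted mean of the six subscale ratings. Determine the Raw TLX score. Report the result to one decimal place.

38.2

Sum of ratings = 24 + 18 + 58 + 75 + 32 + 22 = 229.
RTLX = 229 / 6 = 38.1667 ≈ 38.2.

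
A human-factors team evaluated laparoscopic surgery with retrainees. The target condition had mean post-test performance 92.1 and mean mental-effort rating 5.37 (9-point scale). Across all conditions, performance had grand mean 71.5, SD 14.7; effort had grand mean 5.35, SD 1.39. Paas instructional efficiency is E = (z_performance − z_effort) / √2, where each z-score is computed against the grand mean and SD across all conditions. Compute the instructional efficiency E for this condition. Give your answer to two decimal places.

z_performance = (92.1 − 71.5) / 14.7 = 20.6000 / 14.7 = 1.4014.
z_effort = (5.37 − 5.35) / 1.39 = 0.0200 / 1.39 = 0.0144.
z_P − z_E = 1.4014 − 0.0144 = 1.3870.
E = 1.3870 / √2 = 1.3870 / 1.41421 = 0.9808 ≈ 0.98.

0.98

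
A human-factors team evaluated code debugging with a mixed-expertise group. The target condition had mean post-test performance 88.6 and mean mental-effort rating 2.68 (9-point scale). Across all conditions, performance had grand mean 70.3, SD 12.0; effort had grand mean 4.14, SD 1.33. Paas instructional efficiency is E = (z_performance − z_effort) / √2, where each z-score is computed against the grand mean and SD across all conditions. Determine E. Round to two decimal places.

1.85

z_performance = (88.6 − 70.3) / 12.0 = 18.3000 / 12.0 = 1.5250.
z_effort = (2.68 − 4.14) / 1.33 = -1.4600 / 1.33 = -1.0977.
z_P − z_E = 1.5250 − (-1.0977) = 2.6227.
E = 2.6227 / √2 = 2.6227 / 1.41421 = 1.8545 ≈ 1.85.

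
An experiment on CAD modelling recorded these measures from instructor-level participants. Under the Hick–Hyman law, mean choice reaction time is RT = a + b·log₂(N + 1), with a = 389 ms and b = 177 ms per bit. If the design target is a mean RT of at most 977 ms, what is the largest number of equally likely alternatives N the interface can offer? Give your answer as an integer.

Set 389 + 177·log₂(N + 1) ≤ 977.
log₂(N + 1) ≤ (977 − 389) / 177 = 3.3220.
N + 1 ≤ 2^3.3220 = 10.0005.
N ≤ 9.0005, so the largest integer N is 9.

9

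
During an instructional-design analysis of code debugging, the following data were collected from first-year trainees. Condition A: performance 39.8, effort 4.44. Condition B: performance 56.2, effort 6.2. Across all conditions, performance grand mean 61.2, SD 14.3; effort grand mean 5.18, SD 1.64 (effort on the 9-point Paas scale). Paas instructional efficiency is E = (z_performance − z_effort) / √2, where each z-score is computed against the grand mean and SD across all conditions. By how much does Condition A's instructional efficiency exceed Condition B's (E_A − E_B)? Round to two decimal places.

-0.05

Condition A: z_P = (39.8 − 61.2)/14.3 = -1.4965; z_E = (4.44 − 5.18)/1.64 = -0.4512; E_A = (-1.4965 − (-0.4512))/√2 = -0.7391.
Condition B: z_P = (56.2 − 61.2)/14.3 = -0.3497; z_E = (6.2 − 5.18)/1.64 = 0.6220; E_B = (-0.3497 − 0.6220)/√2 = -0.6871.
E_A − E_B = -0.7391 − (-0.6871) = -0.0520 ≈ -0.05.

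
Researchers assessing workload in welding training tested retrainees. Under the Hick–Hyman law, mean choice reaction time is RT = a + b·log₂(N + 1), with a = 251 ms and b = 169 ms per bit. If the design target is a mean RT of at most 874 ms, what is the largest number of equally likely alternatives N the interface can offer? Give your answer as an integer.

11

Set 251 + 169·log₂(N + 1) ≤ 874.
log₂(N + 1) ≤ (874 − 251) / 169 = 3.6864.
N + 1 ≤ 2^3.6864 = 12.8741.
N ≤ 11.8741, so the largest integer N is 11.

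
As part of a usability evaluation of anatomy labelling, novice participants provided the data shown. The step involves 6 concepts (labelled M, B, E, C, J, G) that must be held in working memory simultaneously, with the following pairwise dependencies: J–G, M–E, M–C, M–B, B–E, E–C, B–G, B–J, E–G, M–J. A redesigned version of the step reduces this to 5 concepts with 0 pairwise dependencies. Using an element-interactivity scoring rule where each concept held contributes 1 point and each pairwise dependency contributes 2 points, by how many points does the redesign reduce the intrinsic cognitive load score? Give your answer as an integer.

Original: 6 × 1 + 10 × 2 = 6 + 20 = 26.
Redesigned: 5 × 1 + 0 × 2 = 5 + 0 = 5.
Reduction = 26 − 5 = 21.

21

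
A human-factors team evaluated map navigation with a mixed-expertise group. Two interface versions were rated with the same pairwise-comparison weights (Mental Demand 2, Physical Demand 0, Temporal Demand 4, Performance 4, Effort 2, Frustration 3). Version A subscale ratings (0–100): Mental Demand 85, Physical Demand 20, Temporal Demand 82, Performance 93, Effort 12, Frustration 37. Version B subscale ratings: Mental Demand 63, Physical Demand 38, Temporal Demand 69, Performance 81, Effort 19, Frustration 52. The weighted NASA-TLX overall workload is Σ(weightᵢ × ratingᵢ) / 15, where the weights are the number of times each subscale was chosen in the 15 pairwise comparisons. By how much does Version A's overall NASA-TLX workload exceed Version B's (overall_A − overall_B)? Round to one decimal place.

5.7

Version A weighted sum = 2·85 + 0·20 + 4·82 + 4·93 + 2·12 + 3·37 = 170 + 0 + 328 + 372 + 24 + 111 = 1005; overall_A = 1005/15 = 67.0000.
Version B weighted sum = 2·63 + 0·38 + 4·69 + 4·81 + 2·19 + 3·52 = 126 + 0 + 276 + 324 + 38 + 156 = 920; overall_B = 920/15 = 61.3333.
Difference = 67.0000 − 61.3333 = 5.6667 ≈ 5.7.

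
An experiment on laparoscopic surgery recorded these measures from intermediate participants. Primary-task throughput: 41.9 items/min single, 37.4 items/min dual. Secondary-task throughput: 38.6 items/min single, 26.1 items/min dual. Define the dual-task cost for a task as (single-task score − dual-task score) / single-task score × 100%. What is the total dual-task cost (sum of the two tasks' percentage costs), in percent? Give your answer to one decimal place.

43.1

Primary cost = (41.9 − 37.4) / 41.9 × 100% = 10.7399%.
Secondary cost = (38.6 − 26.1) / 38.6 × 100% = 32.3834%.
Total = 10.7399% + 32.3834% = 43.1233% ≈ 43.1%.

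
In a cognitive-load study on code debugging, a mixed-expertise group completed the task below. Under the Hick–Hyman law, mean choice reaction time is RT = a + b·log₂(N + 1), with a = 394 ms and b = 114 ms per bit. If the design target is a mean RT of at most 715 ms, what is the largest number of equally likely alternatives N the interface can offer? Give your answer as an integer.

6

Set 394 + 114·log₂(N + 1) ≤ 715.
log₂(N + 1) ≤ (715 − 394) / 114 = 2.8158.
N + 1 ≤ 2^2.8158 = 7.0411.
N ≤ 6.0411, so the largest integer N is 6.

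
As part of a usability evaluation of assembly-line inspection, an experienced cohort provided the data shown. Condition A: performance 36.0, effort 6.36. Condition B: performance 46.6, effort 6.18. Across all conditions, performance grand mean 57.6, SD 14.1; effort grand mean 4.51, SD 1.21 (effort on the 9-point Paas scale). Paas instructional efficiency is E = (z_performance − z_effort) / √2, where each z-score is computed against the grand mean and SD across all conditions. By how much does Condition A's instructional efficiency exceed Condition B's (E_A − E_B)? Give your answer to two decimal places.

-0.64

Condition A: z_P = (36.0 − 57.6)/14.1 = -1.5319; z_E = (6.36 − 4.51)/1.21 = 1.5289; E_A = (-1.5319 − 1.5289)/√2 = -2.1643.
Condition B: z_P = (46.6 − 57.6)/14.1 = -0.7801; z_E = (6.18 − 4.51)/1.21 = 1.3802; E_B = (-0.7801 − 1.3802)/√2 = -1.5276.
E_A − E_B = -2.1643 − (-1.5276) = -0.6367 ≈ -0.64.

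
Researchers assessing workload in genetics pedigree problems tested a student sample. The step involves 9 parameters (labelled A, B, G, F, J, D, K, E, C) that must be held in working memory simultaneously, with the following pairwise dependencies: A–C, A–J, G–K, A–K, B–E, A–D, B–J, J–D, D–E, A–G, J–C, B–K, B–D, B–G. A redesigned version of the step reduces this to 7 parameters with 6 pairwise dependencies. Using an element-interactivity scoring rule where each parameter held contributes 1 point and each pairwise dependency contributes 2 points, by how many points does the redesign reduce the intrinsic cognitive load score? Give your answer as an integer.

Original: 9 × 1 + 14 × 2 = 9 + 28 = 37.
Redesigned: 7 × 1 + 6 × 2 = 7 + 12 = 19.
Reduction = 37 − 19 = 18.

18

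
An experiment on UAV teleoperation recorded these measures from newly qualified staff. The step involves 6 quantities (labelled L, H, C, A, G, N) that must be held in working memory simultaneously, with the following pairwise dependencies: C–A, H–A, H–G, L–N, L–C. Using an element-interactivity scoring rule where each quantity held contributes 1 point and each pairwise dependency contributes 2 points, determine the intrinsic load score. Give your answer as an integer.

Count of quantities held simultaneously: 6.
Count of pairwise dependencies listed: 5.
Element contribution: 6 × 1 = 6.
Interaction contribution: 5 × 2 = 10.
Intrinsic load = 6 + 10 = 16.

16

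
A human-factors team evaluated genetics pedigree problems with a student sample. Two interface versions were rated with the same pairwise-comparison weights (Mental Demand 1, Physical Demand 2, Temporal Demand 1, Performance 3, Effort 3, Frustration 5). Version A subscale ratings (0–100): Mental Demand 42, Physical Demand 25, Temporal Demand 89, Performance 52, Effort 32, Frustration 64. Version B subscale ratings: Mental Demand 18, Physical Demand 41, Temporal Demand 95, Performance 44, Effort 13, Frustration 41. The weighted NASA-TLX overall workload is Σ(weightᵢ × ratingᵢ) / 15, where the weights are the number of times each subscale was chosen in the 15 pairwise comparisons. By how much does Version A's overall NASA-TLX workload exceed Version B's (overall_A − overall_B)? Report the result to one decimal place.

Version A weighted sum = 1·42 + 2·25 + 1·89 + 3·52 + 3·32 + 5·64 = 42 + 50 + 89 + 156 + 96 + 320 = 753; overall_A = 753/15 = 50.2000.
Version B weighted sum = 1·18 + 2·41 + 1·95 + 3·44 + 3·13 + 5·41 = 18 + 82 + 95 + 132 + 39 + 205 = 571; overall_B = 571/15 = 38.0667.
Difference = 50.2000 − 38.0667 = 12.1333 ≈ 12.1.

12.1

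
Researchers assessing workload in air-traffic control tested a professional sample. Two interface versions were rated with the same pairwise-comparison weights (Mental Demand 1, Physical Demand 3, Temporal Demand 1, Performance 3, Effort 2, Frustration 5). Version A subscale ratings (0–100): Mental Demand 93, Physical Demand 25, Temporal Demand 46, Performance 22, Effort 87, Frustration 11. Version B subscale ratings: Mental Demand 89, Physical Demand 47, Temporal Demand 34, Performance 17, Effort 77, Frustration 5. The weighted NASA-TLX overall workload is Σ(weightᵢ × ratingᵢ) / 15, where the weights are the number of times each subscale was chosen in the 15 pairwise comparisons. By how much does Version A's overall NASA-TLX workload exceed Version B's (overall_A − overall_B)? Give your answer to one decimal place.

Version A weighted sum = 1·93 + 3·25 + 1·46 + 3·22 + 2·87 + 5·11 = 93 + 75 + 46 + 66 + 174 + 55 = 509; overall_A = 509/15 = 33.9333.
Version B weighted sum = 1·89 + 3·47 + 1·34 + 3·17 + 2·77 + 5·5 = 89 + 141 + 34 + 51 + 154 + 25 = 494; overall_B = 494/15 = 32.9333.
Difference = 33.9333 − 32.9333 = 1.0000 ≈ 1.0.

1.0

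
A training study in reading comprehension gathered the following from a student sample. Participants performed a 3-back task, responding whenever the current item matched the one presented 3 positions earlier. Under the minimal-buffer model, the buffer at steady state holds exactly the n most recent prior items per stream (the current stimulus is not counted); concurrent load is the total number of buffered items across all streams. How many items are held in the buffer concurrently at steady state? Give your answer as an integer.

3

The buffer holds the 3 most recent prior items.
Steady-state concurrent load = 3 items.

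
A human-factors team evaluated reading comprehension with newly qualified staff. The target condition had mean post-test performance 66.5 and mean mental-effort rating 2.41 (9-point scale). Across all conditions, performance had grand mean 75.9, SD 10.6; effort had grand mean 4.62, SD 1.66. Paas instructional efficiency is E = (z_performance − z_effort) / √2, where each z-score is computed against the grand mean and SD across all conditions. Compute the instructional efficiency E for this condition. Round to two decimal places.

z_performance = (66.5 − 75.9) / 10.6 = -9.4000 / 10.6 = -0.8868.
z_effort = (2.41 − 4.62) / 1.66 = -2.2100 / 1.66 = -1.3313.
z_P − z_E = -0.8868 − (-1.3313) = 0.4445.
E = 0.4445 / √2 = 0.4445 / 1.41421 = 0.3143 ≈ 0.31.

0.31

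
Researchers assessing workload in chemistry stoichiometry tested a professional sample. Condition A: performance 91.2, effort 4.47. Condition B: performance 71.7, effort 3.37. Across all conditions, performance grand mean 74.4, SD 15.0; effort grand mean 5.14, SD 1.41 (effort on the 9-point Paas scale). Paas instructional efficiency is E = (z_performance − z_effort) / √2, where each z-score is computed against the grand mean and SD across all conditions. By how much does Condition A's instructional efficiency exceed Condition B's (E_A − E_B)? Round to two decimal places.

Condition A: z_P = (91.2 − 74.4)/15.0 = 1.1200; z_E = (4.47 − 5.14)/1.41 = -0.4752; E_A = (1.1200 − (-0.4752))/√2 = 1.1280.
Condition B: z_P = (71.7 − 74.4)/15.0 = -0.1800; z_E = (3.37 − 5.14)/1.41 = -1.2553; E_B = (-0.1800 − (-1.2553))/√2 = 0.7604.
E_A − E_B = 1.1280 − 0.7604 = 0.3676 ≈ 0.37.

0.37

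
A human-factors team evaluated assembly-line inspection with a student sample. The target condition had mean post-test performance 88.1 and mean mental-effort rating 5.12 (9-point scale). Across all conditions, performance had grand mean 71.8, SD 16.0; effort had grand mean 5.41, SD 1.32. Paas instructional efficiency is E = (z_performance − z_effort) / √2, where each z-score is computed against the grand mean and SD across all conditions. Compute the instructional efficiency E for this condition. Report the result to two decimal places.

0.88

z_performance = (88.1 − 71.8) / 16.0 = 16.3000 / 16.0 = 1.0187.
z_effort = (5.12 − 5.41) / 1.32 = -0.2900 / 1.32 = -0.2197.
z_P − z_E = 1.0187 − (-0.2197) = 1.2384.
E = 1.2384 / √2 = 1.2384 / 1.41421 = 0.8757 ≈ 0.88.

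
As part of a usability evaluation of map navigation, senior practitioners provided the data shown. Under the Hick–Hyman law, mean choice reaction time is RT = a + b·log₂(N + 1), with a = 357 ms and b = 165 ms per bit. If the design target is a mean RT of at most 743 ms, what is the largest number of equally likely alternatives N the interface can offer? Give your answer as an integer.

4

Set 357 + 165·log₂(N + 1) ≤ 743.
log₂(N + 1) ≤ (743 − 357) / 165 = 2.3394.
N + 1 ≤ 2^2.3394 = 5.0609.
N ≤ 4.0609, so the largest integer N is 4.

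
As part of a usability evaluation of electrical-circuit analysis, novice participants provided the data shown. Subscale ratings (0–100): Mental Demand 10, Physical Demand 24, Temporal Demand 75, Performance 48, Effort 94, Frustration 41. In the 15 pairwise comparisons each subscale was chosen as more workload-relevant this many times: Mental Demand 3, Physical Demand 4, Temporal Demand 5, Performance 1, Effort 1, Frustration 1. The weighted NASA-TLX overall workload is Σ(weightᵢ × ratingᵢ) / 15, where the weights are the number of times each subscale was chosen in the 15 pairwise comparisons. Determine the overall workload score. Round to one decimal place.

The tallies are the weights (they sum to 15).
Weighted sum = 3·10 + 4·24 + 5·75 + 1·48 + 1·94 + 1·41
            = 30 + 96 + 375 + 48 + 94 + 41 = 684.
Overall workload = 684 / 15 = 45.6000 ≈ 45.6.

45.6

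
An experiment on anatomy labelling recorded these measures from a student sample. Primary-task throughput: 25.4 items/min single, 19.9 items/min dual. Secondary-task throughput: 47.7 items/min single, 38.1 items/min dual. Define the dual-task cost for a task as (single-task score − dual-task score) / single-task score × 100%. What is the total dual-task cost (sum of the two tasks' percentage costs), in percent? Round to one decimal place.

Primary cost = (25.4 − 19.9) / 25.4 × 100% = 21.6535%.
Secondary cost = (47.7 − 38.1) / 47.7 × 100% = 20.1258%.
Total = 21.6535% + 20.1258% = 41.7793% ≈ 41.8%.

41.8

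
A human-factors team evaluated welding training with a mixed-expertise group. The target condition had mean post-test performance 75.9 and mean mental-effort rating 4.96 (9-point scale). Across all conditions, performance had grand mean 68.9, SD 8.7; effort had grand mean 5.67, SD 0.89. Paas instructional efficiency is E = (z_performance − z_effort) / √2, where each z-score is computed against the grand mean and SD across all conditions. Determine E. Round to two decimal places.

1.13

z_performance = (75.9 − 68.9) / 8.7 = 7.0000 / 8.7 = 0.8046.
z_effort = (4.96 − 5.67) / 0.89 = -0.7100 / 0.89 = -0.7978.
z_P − z_E = 0.8046 − (-0.7978) = 1.6024.
E = 1.6024 / √2 = 1.6024 / 1.41421 = 1.1331 ≈ 1.13.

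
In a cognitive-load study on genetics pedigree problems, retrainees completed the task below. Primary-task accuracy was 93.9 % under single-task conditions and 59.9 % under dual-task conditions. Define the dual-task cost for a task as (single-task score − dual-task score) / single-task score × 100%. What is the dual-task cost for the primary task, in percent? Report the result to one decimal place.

Cost = (93.9 − 59.9) / 93.9 × 100%
     = 34.0000 / 93.9 × 100% = 36.2087%.
≈ 36.2%.

36.2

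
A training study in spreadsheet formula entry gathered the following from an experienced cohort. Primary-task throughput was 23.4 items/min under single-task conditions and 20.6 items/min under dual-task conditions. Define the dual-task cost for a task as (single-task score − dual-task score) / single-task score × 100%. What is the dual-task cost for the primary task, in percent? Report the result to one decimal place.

12.0

Cost = (23.4 − 20.6) / 23.4 × 100%
     = 2.8000 / 23.4 × 100% = 11.9658%.
≈ 12.0%.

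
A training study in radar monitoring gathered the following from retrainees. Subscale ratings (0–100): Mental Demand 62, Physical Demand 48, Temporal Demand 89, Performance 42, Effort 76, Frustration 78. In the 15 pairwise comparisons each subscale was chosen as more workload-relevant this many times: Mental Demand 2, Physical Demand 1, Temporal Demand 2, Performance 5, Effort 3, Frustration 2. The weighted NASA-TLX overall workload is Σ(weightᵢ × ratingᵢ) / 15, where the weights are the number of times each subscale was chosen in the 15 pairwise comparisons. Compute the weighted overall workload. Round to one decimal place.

The tallies are the weights (they sum to 15).
Weighted sum = 2·62 + 1·48 + 2·89 + 5·42 + 3·76 + 2·78
            = 124 + 48 + 178 + 210 + 228 + 156 = 944.
Overall workload = 944 / 15 = 62.9333 ≈ 62.9.

62.9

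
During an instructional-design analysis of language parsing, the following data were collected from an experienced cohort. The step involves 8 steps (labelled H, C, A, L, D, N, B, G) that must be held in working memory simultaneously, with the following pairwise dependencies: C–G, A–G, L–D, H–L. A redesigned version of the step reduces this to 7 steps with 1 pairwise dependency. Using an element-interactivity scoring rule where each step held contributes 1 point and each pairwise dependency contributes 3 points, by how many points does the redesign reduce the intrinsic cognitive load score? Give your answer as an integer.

Original: 8 × 1 + 4 × 3 = 8 + 12 = 20.
Redesigned: 7 × 1 + 1 × 3 = 7 + 3 = 10.
Reduction = 20 − 10 = 10.

10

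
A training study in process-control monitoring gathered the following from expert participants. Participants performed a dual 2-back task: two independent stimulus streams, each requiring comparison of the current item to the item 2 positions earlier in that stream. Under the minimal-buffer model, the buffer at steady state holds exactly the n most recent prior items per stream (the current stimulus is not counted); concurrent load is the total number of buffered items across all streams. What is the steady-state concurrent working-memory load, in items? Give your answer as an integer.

4

Each stream's buffer holds its 2 most recent prior items.
Two independent streams: 2 × 2 = 4 buffered items at steady state.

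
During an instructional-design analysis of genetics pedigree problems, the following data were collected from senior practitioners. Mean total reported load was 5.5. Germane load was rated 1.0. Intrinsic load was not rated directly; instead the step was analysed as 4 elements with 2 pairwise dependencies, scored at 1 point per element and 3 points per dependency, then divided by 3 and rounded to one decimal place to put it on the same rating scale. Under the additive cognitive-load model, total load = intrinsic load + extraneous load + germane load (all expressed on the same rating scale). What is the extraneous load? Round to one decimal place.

Intrinsic (element-interactivity): (4 × 1 + 2 × 3) / 3 = 10 / 3 = 3.3333 → 3.3.
extraneous load = total − intrinsic − germane
             = 5.5 − 3.3 − 1.0 = 1.2.

1.2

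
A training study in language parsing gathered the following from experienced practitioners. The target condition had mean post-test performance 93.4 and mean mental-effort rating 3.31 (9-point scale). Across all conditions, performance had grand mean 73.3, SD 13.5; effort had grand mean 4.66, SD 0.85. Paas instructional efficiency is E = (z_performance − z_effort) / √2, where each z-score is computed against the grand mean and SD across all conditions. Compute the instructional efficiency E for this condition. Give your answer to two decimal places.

z_performance = (93.4 − 73.3) / 13.5 = 20.1000 / 13.5 = 1.4889.
z_effort = (3.31 − 4.66) / 0.85 = -1.3500 / 0.85 = -1.5882.
z_P − z_E = 1.4889 − (-1.5882) = 3.0771.
E = 3.0771 / √2 = 3.0771 / 1.41421 = 2.1758 ≈ 2.18.

2.18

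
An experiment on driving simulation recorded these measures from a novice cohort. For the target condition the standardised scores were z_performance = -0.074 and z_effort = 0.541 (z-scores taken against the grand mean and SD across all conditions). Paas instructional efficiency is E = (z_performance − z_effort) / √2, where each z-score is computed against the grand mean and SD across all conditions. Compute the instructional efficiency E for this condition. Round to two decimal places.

-0.43

z_P − z_E = -0.074 − 0.541 = -0.6150.
E = -0.6150 / √2 = -0.6150 / 1.41421 = -0.4349 ≈ -0.43.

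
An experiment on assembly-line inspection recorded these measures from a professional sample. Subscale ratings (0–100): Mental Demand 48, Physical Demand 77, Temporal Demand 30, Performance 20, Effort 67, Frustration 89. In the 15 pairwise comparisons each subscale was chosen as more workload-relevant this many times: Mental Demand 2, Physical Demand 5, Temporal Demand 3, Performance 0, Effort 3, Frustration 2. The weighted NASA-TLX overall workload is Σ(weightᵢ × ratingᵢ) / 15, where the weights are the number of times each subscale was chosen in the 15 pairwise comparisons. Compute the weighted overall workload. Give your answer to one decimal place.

63.3

The tallies are the weights (they sum to 15).
Weighted sum = 2·48 + 5·77 + 3·30 + 0·20 + 3·67 + 2·89
            = 96 + 385 + 90 + 0 + 201 + 178 = 950.
Overall workload = 950 / 15 = 63.3333 ≈ 63.3.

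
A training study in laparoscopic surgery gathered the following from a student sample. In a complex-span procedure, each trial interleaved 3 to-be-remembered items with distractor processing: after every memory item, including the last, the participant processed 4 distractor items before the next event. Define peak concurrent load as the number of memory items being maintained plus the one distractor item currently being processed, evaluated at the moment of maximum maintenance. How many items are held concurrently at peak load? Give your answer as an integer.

4

Maintenance is greatest during the distractor(s) after memory item 3: all 3 memory items are being held.
One distractor item is concurrently being processed.
Peak concurrent load = 3 + 1 = 4 items.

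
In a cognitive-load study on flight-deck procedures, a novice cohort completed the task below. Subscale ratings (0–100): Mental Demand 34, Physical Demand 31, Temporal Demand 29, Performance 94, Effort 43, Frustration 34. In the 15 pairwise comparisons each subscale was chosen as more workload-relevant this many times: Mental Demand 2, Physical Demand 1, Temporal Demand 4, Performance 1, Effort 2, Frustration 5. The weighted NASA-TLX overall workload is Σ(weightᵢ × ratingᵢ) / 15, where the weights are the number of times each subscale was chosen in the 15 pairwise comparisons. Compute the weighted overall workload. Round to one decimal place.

37.7

The tallies are the weights (they sum to 15).
Weighted sum = 2·34 + 1·31 + 4·29 + 1·94 + 2·43 + 5·34
            = 68 + 31 + 116 + 94 + 86 + 170 = 565.
Overall workload = 565 / 15 = 37.6667 ≈ 37.7.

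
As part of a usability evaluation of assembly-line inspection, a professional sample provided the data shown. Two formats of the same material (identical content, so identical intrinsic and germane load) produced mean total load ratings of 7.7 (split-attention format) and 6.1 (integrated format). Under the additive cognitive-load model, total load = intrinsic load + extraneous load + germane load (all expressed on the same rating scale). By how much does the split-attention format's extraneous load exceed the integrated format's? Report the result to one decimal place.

1.6

Intrinsic and germane load are equal across formats, so the difference in total load equals the difference in extraneous load.
Extraneous-load difference = 7.7 − 6.1 = 1.6.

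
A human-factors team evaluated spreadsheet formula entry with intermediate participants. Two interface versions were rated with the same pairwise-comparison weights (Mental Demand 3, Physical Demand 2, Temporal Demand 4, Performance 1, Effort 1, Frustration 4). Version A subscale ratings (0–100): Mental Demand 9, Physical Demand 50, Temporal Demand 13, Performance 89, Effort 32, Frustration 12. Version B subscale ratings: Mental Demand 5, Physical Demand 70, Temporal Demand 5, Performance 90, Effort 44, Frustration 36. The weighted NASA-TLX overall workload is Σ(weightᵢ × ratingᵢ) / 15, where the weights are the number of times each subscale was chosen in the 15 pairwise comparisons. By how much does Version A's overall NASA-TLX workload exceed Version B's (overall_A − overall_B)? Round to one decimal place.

Version A weighted sum = 3·9 + 2·50 + 4·13 + 1·89 + 1·32 + 4·12 = 27 + 100 + 52 + 89 + 32 + 48 = 348; overall_A = 348/15 = 23.2000.
Version B weighted sum = 3·5 + 2·70 + 4·5 + 1·90 + 1·44 + 4·36 = 15 + 140 + 20 + 90 + 44 + 144 = 453; overall_B = 453/15 = 30.2000.
Difference = 23.2000 − 30.2000 = -7.0000 ≈ -7.0.

-7.0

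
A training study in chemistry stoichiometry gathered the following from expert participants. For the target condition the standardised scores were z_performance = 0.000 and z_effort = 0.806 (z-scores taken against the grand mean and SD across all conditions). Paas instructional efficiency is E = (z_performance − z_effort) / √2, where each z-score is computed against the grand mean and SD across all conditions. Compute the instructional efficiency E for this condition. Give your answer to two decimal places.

z_P − z_E = 0.000 − 0.806 = -0.8060.
E = -0.8060 / √2 = -0.8060 / 1.41421 = -0.5699 ≈ -0.57.

-0.57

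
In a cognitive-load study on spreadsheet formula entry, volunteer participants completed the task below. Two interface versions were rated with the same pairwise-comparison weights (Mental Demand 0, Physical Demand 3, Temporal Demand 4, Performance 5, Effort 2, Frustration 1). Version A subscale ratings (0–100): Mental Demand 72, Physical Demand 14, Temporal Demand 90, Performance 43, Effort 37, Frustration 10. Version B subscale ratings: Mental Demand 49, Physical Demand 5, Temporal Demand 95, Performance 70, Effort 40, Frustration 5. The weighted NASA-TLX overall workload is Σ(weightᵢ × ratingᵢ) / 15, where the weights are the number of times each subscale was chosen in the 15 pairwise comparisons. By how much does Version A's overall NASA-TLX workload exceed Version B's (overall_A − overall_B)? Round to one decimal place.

Version A weighted sum = 0·72 + 3·14 + 4·90 + 5·43 + 2·37 + 1·10 = 0 + 42 + 360 + 215 + 74 + 10 = 701; overall_A = 701/15 = 46.7333.
Version B weighted sum = 0·49 + 3·5 + 4·95 + 5·70 + 2·40 + 1·5 = 0 + 15 + 380 + 350 + 80 + 5 = 830; overall_B = 830/15 = 55.3333.
Difference = 46.7333 − 55.3333 = -8.6000 ≈ -8.6.

-8.6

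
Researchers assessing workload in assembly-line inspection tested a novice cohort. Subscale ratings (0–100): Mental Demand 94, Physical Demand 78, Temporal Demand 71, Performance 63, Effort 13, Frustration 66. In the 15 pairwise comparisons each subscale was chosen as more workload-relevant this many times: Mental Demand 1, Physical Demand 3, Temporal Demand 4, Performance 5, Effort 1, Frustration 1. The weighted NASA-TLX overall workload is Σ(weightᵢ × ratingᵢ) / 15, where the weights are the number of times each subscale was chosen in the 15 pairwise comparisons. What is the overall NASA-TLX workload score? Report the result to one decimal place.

The tallies are the weights (they sum to 15).
Weighted sum = 1·94 + 3·78 + 4·71 + 5·63 + 1·13 + 1·66
            = 94 + 234 + 284 + 315 + 13 + 66 = 1006.
Overall workload = 1006 / 15 = 67.0667 ≈ 67.1.

67.1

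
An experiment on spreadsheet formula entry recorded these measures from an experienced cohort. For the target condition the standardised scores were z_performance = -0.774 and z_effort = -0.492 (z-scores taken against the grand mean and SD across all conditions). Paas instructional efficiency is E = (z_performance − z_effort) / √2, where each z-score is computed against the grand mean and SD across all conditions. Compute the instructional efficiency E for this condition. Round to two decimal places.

z_P − z_E = -0.774 − (-0.492) = -0.2820.
E = -0.2820 / √2 = -0.2820 / 1.41421 = -0.1994 ≈ -0.20.

-0.20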